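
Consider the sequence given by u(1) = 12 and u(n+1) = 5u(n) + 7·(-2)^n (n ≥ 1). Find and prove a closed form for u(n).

Claim: u(n) = 2·5^n − (-2)^n.

Base case: u(1) = 12, and 2·5^1 − (-2)^1 = 10 + 2 = 12.
Assume u(r) = 2·5^r − (-2)^r for some r ≥ 1.
Then u(r+1) = 5u(r) + 7·(-2)^r = 5·(2·5^r − (-2)^r) + 7·(-2)^r = 2·5^{r+1} − 5·(-2)^r + 7·(-2)^r = 2·5^{r+1} + 2·(-2)^r = 2·5^{r+1} − (-2)^{r+1}.
By induction, u(n) = 2·5^n − (-2)^n for all n ≥ 1.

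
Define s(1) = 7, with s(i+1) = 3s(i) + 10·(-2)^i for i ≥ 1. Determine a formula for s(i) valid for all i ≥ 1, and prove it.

Claim: s(i) = 3^i − 2·(-2)^i.

Base case: s(1) = 7, and 3^1 − 2·(-2)^1 = 3 + 4 = 7.
Assume s(r) = 3^r − 2·(-2)^r for some r ≥ 1.
Then s(r+1) = 3s(r) + 10·(-2)^r = 3·(3^r − 2·(-2)^r) + 10·(-2)^r = 3^{r+1} − 6·(-2)^r + 10·(-2)^r = 3^{r+1} + 4·(-2)^r = 3^{r+1} − 2·(-2)^{r+1}.
This completes the inductive step, so s(i) = 3^i − 2·(-2)^i for all i ≥ 1.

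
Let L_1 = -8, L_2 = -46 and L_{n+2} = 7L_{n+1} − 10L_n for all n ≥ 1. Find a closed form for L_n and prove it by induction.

Claim: L_n = 2^n − 2·5^n.

Base cases: L_1 = -8 and 2^1 − 2·5^1 = -8; L_2 = -46 and 2^2 − 2·5^2 = -46.
Assume L_i = 2^i − 2·5^i for all 1 ≤ i ≤ j, where j ≥ 2.
Then L_{j+1} = 7L_j − 10L_{j−1} = 7·(2^j − 2·5^j) − 10·(2^{j−1} − 2·5^{j−1}) = (7·2 − 10)2^{j−1} − 2·(7·5 − 10)5^{j−1} = 4·2^{j−1} − 50·5^{j−1} = 2^{j+1} − 2·5^{j+1}.
This completes the inductive step, so L_n = 2^n − 2·5^n for all n ≥ 1.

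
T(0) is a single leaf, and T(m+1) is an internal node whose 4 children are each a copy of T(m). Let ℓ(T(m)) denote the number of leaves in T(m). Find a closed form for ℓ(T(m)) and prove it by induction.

Claim: ℓ(T(m)) = 4^m.

Base case: ℓ(T(0)) = 1, and 4^0 = 1.
Assume ℓ(T(k)) = 4^k.
Then ℓ(T(k+1)) = 4·ℓ(T(k)) = 4·4^k = 4^{k+1}.
Hence ℓ(T(m)) = 4^m for every m ≥ 0, by induction.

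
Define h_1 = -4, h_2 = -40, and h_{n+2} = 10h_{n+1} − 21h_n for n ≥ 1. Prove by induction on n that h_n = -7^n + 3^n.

Base cases: h_1 = -4 and -7^1 + 3^1 = -4; h_2 = -40 and -7^2 + 3^2 = -40.
Assume h_j = -7^j + 3^j for all 1 ≤ j ≤ m, where m ≥ 2.
Then h_{m+1} = 10h_m − 21h_{m−1} = 10·(-7^m + 3^m) − 21·(-7^{m−1} + 3^{m−1}) = -(10·7 − 21)7^{m−1} + (10·3 − 21)3^{m−1} = -49·7^{m−1} + 9·3^{m−1} = -7^{m+1} + 3^{m+1}.
So the formula holds for m+1, and by strong induction h_n = -7^n + 3^n for all n ≥ 1.

h_n = -7^n + 3^n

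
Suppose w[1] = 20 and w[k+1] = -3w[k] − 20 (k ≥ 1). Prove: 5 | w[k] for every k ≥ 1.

Base case: w[1] = 20 = 5·4, so 5 | w[1].
Assume 5 | w[j], so w[j] = 5t for some integer t.
Then w[j+1] = -3w[j] − 20 = -3·(5t) − 20 = 5(-3t − 4), so 5 | w[j+1].
Hence 5 | w[k] for every k ≥ 1, by induction.

5 | w[k]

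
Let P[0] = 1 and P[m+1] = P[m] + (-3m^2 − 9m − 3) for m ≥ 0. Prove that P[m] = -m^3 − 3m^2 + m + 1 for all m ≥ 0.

Base case: P[0] = 1, and -0^3 − 3·0^2 + 0 + 1 = 1.
Assume P[k] = -k^3 − 3k^2 + k + 1.
Then P[k+1] = P[k] + (-3k^2 − 9k − 3) = (-k^3 − 3k^2 + k + 1) + (-3k^2 − 9k − 3) = -k^3 − 6k^2 − 8k − 2,
and -(k+1)^3 − 3·(k+1)^2 + (k+1) + 1 = -k^3 − 6k^2 − 8k − 2.
This completes the inductive step, so P[m] = -m^3 − 3m^2 + m + 1 for all m ≥ 0.

P[m] = -m^3 − 3m^2 + m + 1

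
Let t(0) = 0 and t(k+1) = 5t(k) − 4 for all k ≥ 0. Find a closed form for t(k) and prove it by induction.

Claim: t(k) = -5^k + 1.

Base case: t(0) = 0, and -5^0 + 1 = -1 + 1 = 0.
Assume t(m) = -5^m + 1 for some m ≥ 0.
Then t(m+1) = 5t(m) − 4 = 5·(-5^m + 1) − 4 = -5^{m+1} + 5 − 4 = -5^{m+1} + 1.
This completes the inductive step, so t(k) = -5^k + 1 for all k ≥ 0.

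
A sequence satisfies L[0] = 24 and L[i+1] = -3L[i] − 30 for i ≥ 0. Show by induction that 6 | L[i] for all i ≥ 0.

Base case: L[0] = 24 = 6·4, so 6 | L[0].
Assume 6 | L[r], so L[r] = 6t for some integer t.
Then L[r+1] = -3L[r] − 30 = -3·(6t) − 30 = 6(-3t − 5), so 6 | L[r+1].
This completes the inductive step, so 6 | L[i] for all i ≥ 0.

6 | L[i]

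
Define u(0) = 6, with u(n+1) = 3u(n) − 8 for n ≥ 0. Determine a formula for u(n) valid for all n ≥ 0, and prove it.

Claim: u(n) = 2·3^n + 4.

Base case: u(0) = 6, and 2·3^0 + 4 = 2 + 4 = 6.
Assume u(k) = 2·3^k + 4 for some k ≥ 0.
Then u(k+1) = 3u(k) − 8 = 3·(2·3^k + 4) − 8 = 6·3^k + 12 − 8 = 2·3^{k+1} + 4.
This completes the inductive step, so u(n) = 2·3^n + 4 for all n ≥ 0.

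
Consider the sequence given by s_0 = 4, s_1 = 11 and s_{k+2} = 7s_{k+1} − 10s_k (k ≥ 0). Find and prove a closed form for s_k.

Claim: s_k = 3·2^k + 5^k.

Base cases: s_0 = 4 and 3·2^0 + 5^0 = 4; s_1 = 11 and 3·2^1 + 5^1 = 11.
Assume s_j = 3·2^j + 5^j for all 0 ≤ j ≤ r, where r ≥ 1.
Then s_{r+1} = 7s_r − 10s_{r−1} = 7·(3·2^r + 5^r) − 10·(3·2^{r−1} + 5^{r−1}) = 3·(7·2 − 10)2^{r−1} + (7·5 − 10)5^{r−1} = 12·2^{r−1} + 25·5^{r−1} = 3·2^{r+1} + 5^{r+1}.
This completes the inductive step, so s_k = 3·2^k + 5^k for all k ≥ 0.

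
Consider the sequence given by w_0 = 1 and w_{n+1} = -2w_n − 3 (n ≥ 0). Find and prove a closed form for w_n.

Claim: w_n = 2·(-2)^n − 1.

Base case: w_0 = 1, and 2·(-2)^0 − 1 = 2 − 1 = 1.
Assume w_r = 2·(-2)^r − 1 for some r ≥ 0.
Then w_{r+1} = -2w_r − 3 = -2·(2·(-2)^r − 1) − 3 = -4·(-2)^r + 2 − 3 = 2·(-2)^{r+1} − 1.
By induction, w_n = 2·(-2)^n − 1 for all n ≥ 0.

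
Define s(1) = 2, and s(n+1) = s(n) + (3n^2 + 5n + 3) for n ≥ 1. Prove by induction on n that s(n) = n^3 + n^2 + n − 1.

Base case: s(1) = 2, and 1^3 + 1^2 + 1 − 1 = 2.
Assume s(r) = r^3 + r^2 + r − 1.
Then s(r+1) = s(r) + (3r^2 + 5r + 3) = (r^3 + r^2 + r − 1) + (3r^2 + 5r + 3) = r^3 + 4r^2 + 6r + 2,
and (r+1)^3 + (r+1)^2 + (r+1) − 1 = r^3 + 4r^2 + 6r + 2.
This completes the inductive step, so s(n) = n^3 + n^2 + n − 1 for all n ≥ 1.

s(n) = n^3 + n^2 + n − 1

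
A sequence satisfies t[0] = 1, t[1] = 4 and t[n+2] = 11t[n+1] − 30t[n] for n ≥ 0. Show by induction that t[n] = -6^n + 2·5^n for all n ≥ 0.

Base cases: t[0] = 1 and -6^0 + 2·5^0 = 1; t[1] = 4 and -6^1 + 2·5^1 = 4.
Assume t[j] = -6^j + 2·5^j for all 0 ≤ j ≤ m, where m ≥ 1.
Then t[m+1] = 11t[m] − 30t[m−1] = 11·(-6^m + 2·5^m) − 30·(-6^{m−1} + 2·5^{m−1}) = -(11·6 − 30)6^{m−1} + 2·(11·5 − 30)5^{m−1} = -36·6^{m−1} + 50·5^{m−1} = -6^{m+1} + 2·5^{m+1}.
This completes the inductive step, so t[n] = -6^n + 2·5^n for all n ≥ 0.

t[n] = -6^n + 2·5^n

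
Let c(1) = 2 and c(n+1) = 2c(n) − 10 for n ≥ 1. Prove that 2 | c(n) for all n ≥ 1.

Base case: c(1) = 2 = 2·1, so 2 | c(1).
Assume 2 | c(m), so c(m) = 2t for some integer t.
Then c(m+1) = 2c(m) − 10 = 2·(2t) − 10 = 2(2t − 5), so 2 | c(m+1).
Hence 2 | c(n) for every n ≥ 1, by induction.

2 | c(n)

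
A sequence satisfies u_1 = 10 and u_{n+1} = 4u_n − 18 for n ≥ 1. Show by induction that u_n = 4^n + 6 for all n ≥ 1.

Base case: u_1 = 10, and 4^1 + 6 = 4 + 6 = 10.
Assume u_m = 4^m + 6 for some m ≥ 1.
Then u_{m+1} = 4u_m − 18 = 4·(4^m + 6) − 18 = 4^{m+1} + 24 − 18 = 4^{m+1} + 6.
By induction, u_n = 4^n + 6 for all n ≥ 1.

u_n = 4^n + 6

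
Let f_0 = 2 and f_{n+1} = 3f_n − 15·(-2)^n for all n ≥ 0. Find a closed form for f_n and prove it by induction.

Claim: f_n = -3^n + 3·(-2)^n.

Base case: f_0 = 2, and -3^0 + 3·(-2)^0 = -1 + 3 = 2.
Assume f_r = -3^r + 3·(-2)^r for some r ≥ 0.
Then f_{r+1} = 3f_r − 15·(-2)^r = 3·(-3^r + 3·(-2)^r) − 15·(-2)^r = -3^{r+1} + 9·(-2)^r − 15·(-2)^r = -3^{r+1} − 6·(-2)^r = -3^{r+1} + 3·(-2)^{r+1}.
By induction, f_n = -3^n + 3·(-2)^n for all n ≥ 0.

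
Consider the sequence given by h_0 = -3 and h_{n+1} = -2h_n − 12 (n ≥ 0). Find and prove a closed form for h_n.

Claim: h_n = (-2)^n − 4.

Base case: h_0 = -3, and (-2)^0 − 4 = 1 − 4 = -3.
Assume h_k = (-2)^k − 4 for some k ≥ 0.
Then h_{k+1} = -2h_k − 12 = -2·((-2)^k − 4) − 12 = -2·(-2)^k + 8 − 12 = (-2)^{k+1} − 4.
So the formula holds for k+1, and by induction h_n = (-2)^n − 4 for all n ≥ 0.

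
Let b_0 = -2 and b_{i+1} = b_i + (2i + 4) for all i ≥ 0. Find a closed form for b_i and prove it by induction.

Claim: b_i = i^2 + 3i − 2.

Base case: b_0 = -2, and 0^2 + 3·0 − 2 = -2.
Assume b_r = r^2 + 3r − 2.
Then b_{r+1} = b_r + (2r + 4) = (r^2 + 3r − 2) + (2r + 4) = r^2 + 5r + 2,
and (r+1)^2 + 3·(r+1) − 2 = r^2 + 5r + 2.
Hence b_i = i^2 + 3i − 2 for every i ≥ 0, by induction.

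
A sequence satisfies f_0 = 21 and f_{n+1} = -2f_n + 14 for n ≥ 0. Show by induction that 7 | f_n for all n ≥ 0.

Base case: f_0 = 21 = 7·3, so 7 | f_0.
Assume 7 | f_r, so f_r = 7t for some integer t.
Then f_{r+1} = -2f_r + 14 = -2·(7t) + 14 = 7(-2t + 2), so 7 | f_{r+1}.
Hence 7 | f_n for every n ≥ 0, by induction.

7 | f_n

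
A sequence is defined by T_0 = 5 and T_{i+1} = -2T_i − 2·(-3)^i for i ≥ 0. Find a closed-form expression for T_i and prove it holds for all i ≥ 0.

Claim: T_i = 3·(-2)^i + 2·(-3)^i.

Base case: T_0 = 5, and 3·(-2)^0 + 2·(-3)^0 = 3 + 2 = 5.
Assume T_r = 3·(-2)^r + 2·(-3)^r for some r ≥ 0.
Then T_{r+1} = -2T_r − 2·(-3)^r = -2·(3·(-2)^r + 2·(-3)^r) − 2·(-3)^r = 3·(-2)^{r+1} − 4·(-3)^r − 2·(-3)^r = 3·(-2)^{r+1} − 6·(-3)^r = 3·(-2)^{r+1} + 2·(-3)^{r+1}.
This completes the inductive step, so T_i = 3·(-2)^i + 2·(-3)^i for all i ≥ 0.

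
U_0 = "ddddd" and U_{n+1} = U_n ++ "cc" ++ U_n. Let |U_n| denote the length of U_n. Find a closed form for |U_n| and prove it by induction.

Claim: |U_n| = 7·2^n − 2.

Base case: |U_0| = 5, and 7·2^0 − 2 = 5.
Assume |U_k| = 7·2^k − 2.
Then |U_{k+1}| = |U_k| + 2 + |U_k| = 2|U_k| + 2 = 2(7·2^k − 2) + 2 = 7·2^{k+1} − 4 + 2 = 7·2^{k+1} − 2.
So the formula holds for k+1, and by induction |U_n| = 7·2^n − 2 for all n ≥ 0.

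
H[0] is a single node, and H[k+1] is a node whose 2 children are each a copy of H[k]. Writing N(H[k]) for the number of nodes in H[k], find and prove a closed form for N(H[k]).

Claim: N(H[k]) = 2^{k+1} − 1.

Base case: N(H[0]) = 1, and 2^{0+1} − 1 = 1.
Assume N(H[m]) = 2^{m+1} − 1.
Then N(H[m+1]) = 1 + 2N(H[m]) = 1 + 2(2^{m+1} − 1) = 2^{m+2} − 2 + 1 = 2^{m+2} − 1.
This completes the inductive step, so N(H[k]) = 2^{k+1} − 1 for all k ≥ 0.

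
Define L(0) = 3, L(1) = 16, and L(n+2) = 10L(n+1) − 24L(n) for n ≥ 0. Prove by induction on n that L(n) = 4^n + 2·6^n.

Base cases: L(0) = 3 and 4^0 + 2·6^0 = 3; L(1) = 16 and 4^1 + 2·6^1 = 16.
Assume L(j) = 4^j + 2·6^j for all 0 ≤ j ≤ r, where r ≥ 1.
Then L(r+1) = 10L(r) − 24L(r−1) = 10·(4^r + 2·6^r) − 24·(4^{r−1} + 2·6^{r−1}) = (10·4 − 24)4^{r−1} + 2·(10·6 − 24)6^{r−1} = 16·4^{r−1} + 72·6^{r−1} = 4^{r+1} + 2·6^{r+1}.
Hence L(n) = 4^n + 2·6^n for every n ≥ 0, by strong induction.

L(n) = 4^n + 2·6^n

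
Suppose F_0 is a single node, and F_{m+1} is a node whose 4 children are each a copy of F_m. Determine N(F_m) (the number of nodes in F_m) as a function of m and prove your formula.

Claim: N(F_m) = (4^{m+1} − 1)/3.

Base case: N(F_0) = 1, and (4^{0+1} − 1)/3 = 1.
Assume N(F_r) = (4^{r+1} − 1)/3.
Then N(F_{r+1}) = 1 + 4N(F_r) = 1 + 4·(4^{r+1} − 1)/3 = 1 + (4^{r+2} − 4)/3 = (3 + 4^{r+2} − 4)/3 = (4^{r+2} − 1)/3.
By induction, N(F_m) = (4^{m+1} − 1)/3 for all m ≥ 0.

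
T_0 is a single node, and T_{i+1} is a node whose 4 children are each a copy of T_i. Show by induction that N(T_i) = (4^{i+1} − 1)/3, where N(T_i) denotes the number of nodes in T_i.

Base case: N(T_0) = 1, and (4^{0+1} − 1)/3 = 1.
Assume N(T_r) = (4^{r+1} − 1)/3.
Then N(T_{r+1}) = 1 + 4N(T_r) = 1 + 4·(4^{r+1} − 1)/3 = 1 + (4^{r+2} − 4)/3 = (3 + 4^{r+2} − 4)/3 = (4^{r+2} − 1)/3.
So the formula holds for r+1, and by induction N(T_i) = (4^{i+1} − 1)/3 for all i ≥ 0.

N(T_i) = (4^{i+1} − 1)/3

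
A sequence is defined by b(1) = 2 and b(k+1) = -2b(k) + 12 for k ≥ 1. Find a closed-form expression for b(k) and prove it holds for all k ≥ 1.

Claim: b(k) = (-2)^k + 4.

Base case: b(1) = 2, and (-2)^1 + 4 = -2 + 4 = 2.
Assume b(j) = (-2)^j + 4 for some j ≥ 1.
Then b(j+1) = -2b(j) + 12 = -2·((-2)^j + 4) + 12 = -2·(-2)^j − 8 + 12 = (-2)^{j+1} + 4.
Hence b(k) = (-2)^k + 4 for every k ≥ 1, by induction.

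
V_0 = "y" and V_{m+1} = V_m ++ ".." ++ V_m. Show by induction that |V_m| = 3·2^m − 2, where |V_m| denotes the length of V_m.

Base case: |V_0| = 1, and 3·2^0 − 2 = 1.
Assume |V_j| = 3·2^j − 2.
Then |V_{j+1}| = |V_j| + 2 + |V_j| = 2|V_j| + 2 = 2(3·2^j − 2) + 2 = 3·2^{j+1} − 4 + 2 = 3·2^{j+1} − 2.
This completes the inductive step, so |V_m| = 3·2^m − 2 for all m ≥ 0.

|V_m| = 3·2^m − 2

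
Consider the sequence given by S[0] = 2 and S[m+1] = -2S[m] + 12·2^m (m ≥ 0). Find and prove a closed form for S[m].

Claim: S[m] = -(-2)^m + 3·2^m.

Base case: S[0] = 2, and -(-2)^0 + 3·2^0 = -1 + 3 = 2.
Assume S[r] = -(-2)^r + 3·2^r for some r ≥ 0.
Then S[r+1] = -2S[r] + 12·2^r = -2·(-(-2)^r + 3·2^r) + 12·2^r = -(-2)^{r+1} − 6·2^r + 12·2^r = -(-2)^{r+1} + 6·2^r = -(-2)^{r+1} + 3·2^{r+1}.
Hence S[m] = -(-2)^m + 3·2^m for every m ≥ 0, by induction.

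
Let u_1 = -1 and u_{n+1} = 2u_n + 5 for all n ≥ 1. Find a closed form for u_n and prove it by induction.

Claim: u_n = 2^{n+1} − 5.

Base case: u_1 = -1, and 2^{1+1} − 5 = 4 − 5 = -1.
Assume u_m = 2^{m+1} − 5 for some m ≥ 1.
Then u_{m+1} = 2u_m + 5 = 2·(2^{m+1} − 5) + 5 = 2^{m+2} − 10 + 5 = 2^{m+2} − 5.
So the formula holds for m+1, and by induction u_n = 2^{n+1} − 5 for all n ≥ 1.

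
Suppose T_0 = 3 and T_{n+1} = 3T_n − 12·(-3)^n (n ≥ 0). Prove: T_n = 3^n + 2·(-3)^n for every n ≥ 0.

Base case: T_0 = 3, and 3^0 + 2·(-3)^0 = 1 + 2 = 3.
Assume T_k = 3^k + 2·(-3)^k for some k ≥ 0.
Then T_{k+1} = 3T_k − 12·(-3)^k = 3·(3^k + 2·(-3)^k) − 12·(-3)^k = 3^{k+1} + 6·(-3)^k − 12·(-3)^k = 3^{k+1} − 6·(-3)^k = 3^{k+1} + 2·(-3)^{k+1}.
So the formula holds for k+1, and by induction T_n = 3^n + 2·(-3)^n for all n ≥ 0.

T_n = 3^n + 2·(-3)^n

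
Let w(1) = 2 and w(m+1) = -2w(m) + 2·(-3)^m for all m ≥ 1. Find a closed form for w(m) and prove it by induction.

Claim: w(m) = 2·(-2)^m − 2·(-3)^m.

Base case: w(1) = 2, and 2·(-2)^1 − 2·(-3)^1 = -4 + 6 = 2.
Assume w(j) = 2·(-2)^j − 2·(-3)^j for some j ≥ 1.
Then w(j+1) = -2w(j) + 2·(-3)^j = -2·(2·(-2)^j − 2·(-3)^j) + 2·(-3)^j = 2·(-2)^{j+1} + 4·(-3)^j + 2·(-3)^j = 2·(-2)^{j+1} + 6·(-3)^j = 2·(-2)^{j+1} − 2·(-3)^{j+1}.
So the formula holds for j+1, and by induction w(m) = 2·(-2)^m − 2·(-3)^m for all m ≥ 1.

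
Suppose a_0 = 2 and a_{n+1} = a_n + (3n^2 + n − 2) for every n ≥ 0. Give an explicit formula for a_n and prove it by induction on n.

Claim: a_n = n^3 − n^2 − 2n + 2.

Base case: a_0 = 2, and 0^3 − 0^2 − 2·0 + 2 = 2.
Assume a_j = j^3 − j^2 − 2j + 2.
Then a_{j+1} = a_j + (3j^2 + j − 2) = (j^3 − j^2 − 2j + 2) + (3j^2 + j − 2) = j^3 + 2j^2 − j,
and (j+1)^3 − (j+1)^2 − 2·(j+1) + 2 = j^3 + 2j^2 − j.
This completes the inductive step, so a_n = n^3 − n^2 − 2n + 2 for all n ≥ 0.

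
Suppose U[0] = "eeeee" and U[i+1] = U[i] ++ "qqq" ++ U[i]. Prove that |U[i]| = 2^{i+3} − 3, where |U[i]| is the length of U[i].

Base case: |U[0]| = 5, and 2^{0+3} − 3 = 5.
Assume |U[r]| = 2^{r+3} − 3.
Then |U[r+1]| = |U[r]| + 3 + |U[r]| = 2|U[r]| + 3 = 2(2^{r+3} − 3) + 3 = 2^{r+1+3} − 6 + 3 = 2^{r+1+3} − 3.
Hence |U[i]| = 2^{i+3} − 3 for every i ≥ 0, by induction.

|U[i]| = 2^{i+3} − 3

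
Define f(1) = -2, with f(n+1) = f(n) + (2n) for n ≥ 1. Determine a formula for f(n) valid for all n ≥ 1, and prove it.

Claim: f(n) = n^2 − n − 2.

Base case: f(1) = -2, and 1^2 − 1 − 2 = -2.
Assume f(m) = m^2 − m − 2.
Then f(m+1) = f(m) + (2m) = (m^2 − m − 2) + (2m) = m^2 + m − 2,
and (m+1)^2 − (m+1) − 2 = m^2 + m − 2.
By induction, f(n) = n^2 − n − 2 for all n ≥ 1.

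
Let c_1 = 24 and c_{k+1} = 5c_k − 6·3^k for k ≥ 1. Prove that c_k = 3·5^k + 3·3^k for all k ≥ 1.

Base case: c_1 = 24, and 3·5^1 + 3·3^1 = 15 + 9 = 24.
Assume c_m = 3·5^m + 3·3^m for some m ≥ 1.
Then c_{m+1} = 5c_m − 6·3^m = 5·(3·5^m + 3·3^m) − 6·3^m = 3·5^{m+1} + 15·3^m − 6·3^m = 3·5^{m+1} + 9·3^m = 3·5^{m+1} + 3·3^{m+1}.
By induction, c_k = 3·5^k + 3·3^k for all k ≥ 1.

c_k = 3·5^k + 3·3^k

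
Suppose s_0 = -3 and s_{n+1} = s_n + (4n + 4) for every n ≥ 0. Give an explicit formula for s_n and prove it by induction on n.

Claim: s_n = 2n^2 + 2n − 3.

Base case: s_0 = -3, and 2·0^2 + 2·0 − 3 = -3.
Assume s_r = 2r^2 + 2r − 3.
Then s_{r+1} = s_r + (4r + 4) = (2r^2 + 2r − 3) + (4r + 4) = 2r^2 + 6r + 1,
and 2·(r+1)^2 + 2·(r+1) − 3 = 2r^2 + 6r + 1.
This completes the inductive step, so s_n = 2n^2 + 2n − 3 for all n ≥ 0.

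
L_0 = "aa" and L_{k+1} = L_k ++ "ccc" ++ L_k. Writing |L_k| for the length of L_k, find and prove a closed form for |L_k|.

Claim: |L_k| = 5·2^k − 3.

Base case: |L_0| = 2, and 5·2^0 − 3 = 2.
Assume |L_m| = 5·2^m − 3.
Then |L_{m+1}| = |L_m| + 3 + |L_m| = 2|L_m| + 3 = 2(5·2^m − 3) + 3 = 5·2^{m+1} − 6 + 3 = 5·2^{m+1} − 3.
This completes the inductive step, so |L_k| = 5·2^k − 3 for all k ≥ 0.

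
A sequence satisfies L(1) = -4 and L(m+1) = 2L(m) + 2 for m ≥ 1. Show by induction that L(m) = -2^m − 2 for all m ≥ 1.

Base case: L(1) = -4, and -2^1 − 2 = -2 − 2 = -4.
Assume L(k) = -2^k − 2 for some k ≥ 1.
Then L(k+1) = 2L(k) + 2 = 2·(-2^k − 2) + 2 = -2^{k+1} − 4 + 2 = -2^{k+1} − 2.
This completes the inductive step, so L(m) = -2^m − 2 for all m ≥ 1.

L(m) = -2^m − 2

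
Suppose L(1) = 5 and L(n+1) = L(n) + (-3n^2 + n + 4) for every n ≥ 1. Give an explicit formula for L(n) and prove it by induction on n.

Claim: L(n) = -n^3 + 2n^2 + 3n + 1.

Base case: L(1) = 5, and -1^3 + 2·1^2 + 3·1 + 1 = 5.
Assume L(r) = -r^3 + 2r^2 + 3r + 1.
Then L(r+1) = L(r) + (-3r^2 + r + 4) = (-r^3 + 2r^2 + 3r + 1) + (-3r^2 + r + 4) = -r^3 − r^2 + 4r + 5,
and -(r+1)^3 + 2·(r+1)^2 + 3·(r+1) + 1 = -r^3 − r^2 + 4r + 5.
By induction, L(n) = -n^3 + 2n^2 + 3n + 1 for all n ≥ 1.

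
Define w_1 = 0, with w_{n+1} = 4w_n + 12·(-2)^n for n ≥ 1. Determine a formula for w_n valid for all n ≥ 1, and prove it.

Claim: w_n = -4^n − 2·(-2)^n.

Base case: w_1 = 0, and -4^1 − 2·(-2)^1 = -4 + 4 = 0.
Assume w_r = -4^r − 2·(-2)^r for some r ≥ 1.
Then w_{r+1} = 4w_r + 12·(-2)^r = 4·(-4^r − 2·(-2)^r) + 12·(-2)^r = -4^{r+1} − 8·(-2)^r + 12·(-2)^r = -4^{r+1} + 4·(-2)^r = -4^{r+1} − 2·(-2)^{r+1}.
This completes the inductive step, so w_n = -4^n − 2·(-2)^n for all n ≥ 1.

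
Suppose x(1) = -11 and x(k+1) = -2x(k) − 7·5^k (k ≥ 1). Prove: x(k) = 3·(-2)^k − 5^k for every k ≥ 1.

Base case: x(1) = -11, and 3·(-2)^1 − 5^1 = -6 − 5 = -11.
Assume x(r) = 3·(-2)^r − 5^r for some r ≥ 1.
Then x(r+1) = -2x(r) − 7·5^r = -2·(3·(-2)^r − 5^r) − 7·5^r = 3·(-2)^{r+1} + 2·5^r − 7·5^r = 3·(-2)^{r+1} − 5·5^r = 3·(-2)^{r+1} − 5^{r+1}.
This completes the inductive step, so x(k) = 3·(-2)^k − 5^k for all k ≥ 1.

x(k) = 3·(-2)^k − 5^k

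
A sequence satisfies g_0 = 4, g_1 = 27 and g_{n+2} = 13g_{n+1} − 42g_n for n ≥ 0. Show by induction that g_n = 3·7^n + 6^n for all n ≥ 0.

Base cases: g_0 = 4 and 3·7^0 + 6^0 = 4; g_1 = 27 and 3·7^1 + 6^1 = 27.
Assume g_j = 3·7^j + 6^j for all 0 ≤ j ≤ m, where m ≥ 1.
Then g_{m+1} = 13g_m − 42g_{m−1} = 13·(3·7^m + 6^m) − 42·(3·7^{m−1} + 6^{m−1}) = 3·(13·7 − 42)7^{m−1} + (13·6 − 42)6^{m−1} = 147·7^{m−1} + 36·6^{m−1} = 3·7^{m+1} + 6^{m+1}.
Hence g_n = 3·7^n + 6^n for every n ≥ 0, by strong induction.

g_n = 3·7^n + 6^n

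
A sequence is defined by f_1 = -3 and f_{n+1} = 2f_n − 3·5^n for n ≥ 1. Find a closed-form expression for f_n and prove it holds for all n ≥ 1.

Claim: f_n = 2^n − 5^n.

Base case: f_1 = -3, and 2^1 − 5^1 = 2 − 5 = -3.
Assume f_k = 2^k − 5^k for some k ≥ 1.
Then f_{k+1} = 2f_k − 3·5^k = 2·(2^k − 5^k) − 3·5^k = 2^{k+1} − 2·5^k − 3·5^k = 2^{k+1} − 5·5^k = 2^{k+1} − 5^{k+1}.
By induction, f_n = 2^n − 5^n for all n ≥ 1.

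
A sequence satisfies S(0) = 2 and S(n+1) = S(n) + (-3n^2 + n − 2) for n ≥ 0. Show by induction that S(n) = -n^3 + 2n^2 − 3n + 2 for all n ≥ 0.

Base case: S(0) = 2, and -0^3 + 2·0^2 − 3·0 + 2 = 2.
Assume S(k) = -k^3 + 2k^2 − 3k + 2.
Then S(k+1) = S(k) + (-3k^2 + k − 2) = (-k^3 + 2k^2 − 3k + 2) + (-3k^2 + k − 2) = -k^3 − k^2 − 2k,
and -(k+1)^3 + 2·(k+1)^2 − 3·(k+1) + 2 = -k^3 − k^2 − 2k.
Hence S(n) = -n^3 + 2n^2 − 3n + 2 for every n ≥ 0, by induction.

S(n) = -n^3 + 2n^2 − 3n + 2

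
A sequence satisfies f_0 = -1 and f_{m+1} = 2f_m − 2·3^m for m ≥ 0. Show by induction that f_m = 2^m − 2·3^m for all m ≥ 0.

Base case: f_0 = -1, and 2^0 − 2·3^0 = 1 − 2 = -1.
Assume f_k = 2^k − 2·3^k for some k ≥ 0.
Then f_{k+1} = 2f_k − 2·3^k = 2·(2^k − 2·3^k) − 2·3^k = 2^{k+1} − 4·3^k − 2·3^k = 2^{k+1} − 6·3^k = 2^{k+1} − 2·3^{k+1}.
This completes the inductive step, so f_m = 2^m − 2·3^m for all m ≥ 0.

f_m = 2^m − 2·3^m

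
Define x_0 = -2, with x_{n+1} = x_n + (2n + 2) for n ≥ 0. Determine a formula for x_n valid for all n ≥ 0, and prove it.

Claim: x_n = n^2 + n − 2.

Base case: x_0 = -2, and 0^2 + 0 − 2 = -2.
Assume x_j = j^2 + j − 2.
Then x_{j+1} = x_j + (2j + 2) = (j^2 + j − 2) + (2j + 2) = j^2 + 3j,
and (j+1)^2 + (j+1) − 2 = j^2 + 3j.
By induction, x_n = n^2 + n − 2 for all n ≥ 0.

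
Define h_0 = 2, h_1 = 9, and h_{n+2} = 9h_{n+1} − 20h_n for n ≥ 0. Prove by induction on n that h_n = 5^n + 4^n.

Base cases: h_0 = 2 and 5^0 + 4^0 = 2; h_1 = 9 and 5^1 + 4^1 = 9.
Assume h_j = 5^j + 4^j for all 0 ≤ j ≤ k, where k ≥ 1.
Then h_{k+1} = 9h_k − 20h_{k−1} = 9·(5^k + 4^k) − 20·(5^{k−1} + 4^{k−1}) = (9·5 − 20)5^{k−1} + (9·4 − 20)4^{k−1} = 25·5^{k−1} + 16·4^{k−1} = 5^{k+1} + 4^{k+1}.
Hence h_n = 5^n + 4^n for every n ≥ 0, by strong induction.

h_n = 5^n + 4^n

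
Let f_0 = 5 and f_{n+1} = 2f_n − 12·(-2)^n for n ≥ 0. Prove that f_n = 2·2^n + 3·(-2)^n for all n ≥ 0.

Base case: f_0 = 5, and 2·2^0 + 3·(-2)^0 = 2 + 3 = 5.
Assume f_m = 2·2^m + 3·(-2)^m for some m ≥ 0.
Then f_{m+1} = 2f_m − 12·(-2)^m = 2·(2·2^m + 3·(-2)^m) − 12·(-2)^m = 2·2^{m+1} + 6·(-2)^m − 12·(-2)^m = 2·2^{m+1} − 6·(-2)^m = 2·2^{m+1} + 3·(-2)^{m+1}.
Hence f_n = 2·2^n + 3·(-2)^n for every n ≥ 0, by induction.

f_n = 2·2^n + 3·(-2)^n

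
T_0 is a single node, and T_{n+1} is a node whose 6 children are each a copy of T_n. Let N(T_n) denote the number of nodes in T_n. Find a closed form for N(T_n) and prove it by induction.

Claim: N(T_n) = (6^{n+1} − 1)/5.

Base case: N(T_0) = 1, and (6^{0+1} − 1)/5 = 1.
Assume N(T_j) = (6^{j+1} − 1)/5.
Then N(T_{j+1}) = 1 + 6N(T_j) = 1 + 6·(6^{j+1} − 1)/5 = 1 + (6^{j+2} − 6)/5 = (5 + 6^{j+2} − 6)/5 = (6^{j+2} − 1)/5.
This completes the inductive step, so N(T_n) = (6^{n+1} − 1)/5 for all n ≥ 0.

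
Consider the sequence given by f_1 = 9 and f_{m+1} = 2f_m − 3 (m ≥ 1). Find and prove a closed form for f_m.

Claim: f_m = 3·2^m + 3.

Base case: f_1 = 9, and 3·2^1 + 3 = 6 + 3 = 9.
Assume f_j = 3·2^j + 3 for some j ≥ 1.
Then f_{j+1} = 2f_j − 3 = 2·(3·2^j + 3) − 3 = 6·2^j + 6 − 3 = 3·2^{j+1} + 3.
So the formula holds for j+1, and by induction f_m = 3·2^m + 3 for all m ≥ 1.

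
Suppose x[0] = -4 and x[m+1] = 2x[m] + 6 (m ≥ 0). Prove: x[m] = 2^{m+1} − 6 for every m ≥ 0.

Base case: x[0] = -4, and 2^{0+1} − 6 = 2 − 6 = -4.
Assume x[k] = 2^{k+1} − 6 for some k ≥ 0.
Then x[k+1] = 2x[k] + 6 = 2·(2^{k+1} − 6) + 6 = 2^{k+2} − 12 + 6 = 2^{k+2} − 6.
By induction, x[m] = 2^{m+1} − 6 for all m ≥ 0.

x[m] = 2^{m+1} − 6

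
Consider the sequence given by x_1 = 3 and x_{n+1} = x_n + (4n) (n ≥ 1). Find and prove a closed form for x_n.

Claim: x_n = 2n^2 − 2n + 3.

Base case: x_1 = 3, and 2·1^2 − 2·1 + 3 = 3.
Assume x_r = 2r^2 − 2r + 3.
Then x_{r+1} = x_r + (4r) = (2r^2 − 2r + 3) + (4r) = 2r^2 + 2r + 3,
and 2·(r+1)^2 − 2·(r+1) + 3 = 2r^2 + 2r + 3.
This completes the inductive step, so x_n = 2n^2 − 2n + 3 for all n ≥ 1.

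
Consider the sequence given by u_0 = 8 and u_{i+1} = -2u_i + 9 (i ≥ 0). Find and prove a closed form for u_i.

Claim: u_i = 5·(-2)^i + 3.

Base case: u_0 = 8, and 5·(-2)^0 + 3 = 5 + 3 = 8.
Assume u_m = 5·(-2)^m + 3 for some m ≥ 0.
Then u_{m+1} = -2u_m + 9 = -2·(5·(-2)^m + 3) + 9 = -10·(-2)^m − 6 + 9 = 5·(-2)^{m+1} + 3.
So the formula holds for m+1, and by induction u_i = 5·(-2)^i + 3 for all i ≥ 0.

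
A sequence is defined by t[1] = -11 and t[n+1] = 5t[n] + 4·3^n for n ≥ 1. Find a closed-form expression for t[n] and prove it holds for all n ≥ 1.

Claim: t[n] = -5^n − 2·3^n.

Base case: t[1] = -11, and -5^1 − 2·3^1 = -5 − 6 = -11.
Assume t[j] = -5^j − 2·3^j for some j ≥ 1.
Then t[j+1] = 5t[j] + 4·3^j = 5·(-5^j − 2·3^j) + 4·3^j = -5^{j+1} − 10·3^j + 4·3^j = -5^{j+1} − 6·3^j = -5^{j+1} − 2·3^{j+1}.
So the formula holds for j+1, and by induction t[n] = -5^n − 2·3^n for all n ≥ 1.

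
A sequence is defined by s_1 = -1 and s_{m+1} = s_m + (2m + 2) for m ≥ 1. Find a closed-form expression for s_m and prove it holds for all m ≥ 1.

Claim: s_m = m^2 + m − 3.

Base case: s_1 = -1, and 1^2 + 1 − 3 = -1.
Assume s_k = k^2 + k − 3.
Then s_{k+1} = s_k + (2k + 2) = (k^2 + k − 3) + (2k + 2) = k^2 + 3k − 1,
and (k+1)^2 + (k+1) − 3 = k^2 + 3k − 1.
Hence s_m = m^2 + m − 3 for every m ≥ 1, by induction.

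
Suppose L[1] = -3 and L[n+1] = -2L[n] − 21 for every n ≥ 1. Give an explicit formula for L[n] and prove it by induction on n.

Claim: L[n] = -2·(-2)^n − 7.

Base case: L[1] = -3, and -2·(-2)^1 − 7 = 4 − 7 = -3.
Assume L[k] = -2·(-2)^k − 7 for some k ≥ 1.
Then L[k+1] = -2L[k] − 21 = -2·(-2·(-2)^k − 7) − 21 = 4·(-2)^k + 14 − 21 = -2·(-2)^{k+1} − 7.
This completes the inductive step, so L[n] = -2·(-2)^n − 7 for all n ≥ 1.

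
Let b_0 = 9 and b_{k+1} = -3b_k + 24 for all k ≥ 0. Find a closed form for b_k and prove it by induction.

Claim: b_k = 3·(-3)^k + 6.

Base case: b_0 = 9, and 3·(-3)^0 + 6 = 3 + 6 = 9.
Assume b_m = 3·(-3)^m + 6 for some m ≥ 0.
Then b_{m+1} = -3b_m + 24 = -3·(3·(-3)^m + 6) + 24 = -9·(-3)^m − 18 + 24 = 3·(-3)^{m+1} + 6.
Hence b_k = 3·(-3)^k + 6 for every k ≥ 0, by induction.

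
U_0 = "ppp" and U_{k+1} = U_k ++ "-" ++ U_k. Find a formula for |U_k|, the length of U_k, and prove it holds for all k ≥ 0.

Claim: |U_k| = 2^{k+2} − 1.

Base case: |U_0| = 3, and 2^{0+2} − 1 = 3.
Assume |U_r| = 2^{r+2} − 1.
Then |U_{r+1}| = |U_r| + 1 + |U_r| = 2|U_r| + 1 = 2(2^{r+2} − 1) + 1 = 2^{r+3} − 2 + 1 = 2^{r+3} − 1.
This completes the inductive step, so |U_k| = 2^{k+2} − 1 for all k ≥ 0.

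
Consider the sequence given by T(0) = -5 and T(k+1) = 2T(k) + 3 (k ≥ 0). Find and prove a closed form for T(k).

Claim: T(k) = -2^{k+1} − 3.

Base case: T(0) = -5, and -2^{0+1} − 3 = -2 − 3 = -5.
Assume T(j) = -2^{j+1} − 3 for some j ≥ 0.
Then T(j+1) = 2T(j) + 3 = 2·(-2^{j+1} − 3) + 3 = -2^{j+2} − 6 + 3 = -2^{j+2} − 3.
So the formula holds for j+1, and by induction T(k) = -2^{k+1} − 3 for all k ≥ 0.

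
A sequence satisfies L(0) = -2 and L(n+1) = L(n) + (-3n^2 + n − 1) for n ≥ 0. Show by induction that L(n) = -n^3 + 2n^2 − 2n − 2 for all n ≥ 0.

Base case: L(0) = -2, and -0^3 + 2·0^2 − 2·0 − 2 = -2.
Assume L(j) = -j^3 + 2j^2 − 2j − 2.
Then L(j+1) = L(j) + (-3j^2 + j − 1) = (-j^3 + 2j^2 − 2j − 2) + (-3j^2 + j − 1) = -j^3 − j^2 − j − 3,
and -(j+1)^3 + 2·(j+1)^2 − 2·(j+1) − 2 = -j^3 − j^2 − j − 3.
This completes the inductive step, so L(n) = -n^3 + 2n^2 − 2n − 2 for all n ≥ 0.

L(n) = -n^3 + 2n^2 − 2n − 2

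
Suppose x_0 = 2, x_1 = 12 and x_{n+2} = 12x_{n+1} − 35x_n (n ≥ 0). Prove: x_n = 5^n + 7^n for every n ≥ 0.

Base cases: x_0 = 2 and 5^0 + 7^0 = 2; x_1 = 12 and 5^1 + 7^1 = 12.
Assume x_j = 5^j + 7^j for all 0 ≤ j ≤ k, where k ≥ 1.
Then x_{k+1} = 12x_k − 35x_{k−1} = 12·(5^k + 7^k) − 35·(5^{k−1} + 7^{k−1}) = (12·5 − 35)5^{k−1} + (12·7 − 35)7^{k−1} = 25·5^{k−1} + 49·7^{k−1} = 5^{k+1} + 7^{k+1}.
This completes the inductive step, so x_n = 5^n + 7^n for all n ≥ 0.

x_n = 5^n + 7^n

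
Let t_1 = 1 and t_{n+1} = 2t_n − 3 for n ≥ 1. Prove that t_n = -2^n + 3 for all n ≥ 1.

Base case: t_1 = 1, and -2^1 + 3 = -2 + 3 = 1.
Assume t_k = -2^k + 3 for some k ≥ 1.
Then t_{k+1} = 2t_k − 3 = 2·(-2^k + 3) − 3 = -2^{k+1} + 6 − 3 = -2^{k+1} + 3.
So the formula holds for k+1, and by induction t_n = -2^n + 3 for all n ≥ 1.

t_n = -2^n + 3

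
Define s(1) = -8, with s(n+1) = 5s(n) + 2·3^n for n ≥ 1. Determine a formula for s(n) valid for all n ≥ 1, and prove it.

Claim: s(n) = -5^n − 3^n.

Base case: s(1) = -8, and -5^1 − 3^1 = -5 − 3 = -8.
Assume s(j) = -5^j − 3^j for some j ≥ 1.
Then s(j+1) = 5s(j) + 2·3^j = 5·(-5^j − 3^j) + 2·3^j = -5^{j+1} − 5·3^j + 2·3^j = -5^{j+1} − 3·3^j = -5^{j+1} − 3^{j+1}.
This completes the inductive step, so s(n) = -5^n − 3^n for all n ≥ 1.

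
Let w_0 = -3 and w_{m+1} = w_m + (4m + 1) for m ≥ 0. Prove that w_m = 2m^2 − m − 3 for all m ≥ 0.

Base case: w_0 = -3, and 2·0^2 − 0 − 3 = -3.
Assume w_r = 2r^2 − r − 3.
Then w_{r+1} = w_r + (4r + 1) = (2r^2 − r − 3) + (4r + 1) = 2r^2 + 3r − 2,
and 2·(r+1)^2 − (r+1) − 3 = 2r^2 + 3r − 2.
By induction, w_m = 2m^2 − m − 3 for all m ≥ 0.

w_m = 2m^2 − m − 3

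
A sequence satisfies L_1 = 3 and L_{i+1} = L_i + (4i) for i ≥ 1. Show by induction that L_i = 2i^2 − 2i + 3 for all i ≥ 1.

Base case: L_1 = 3, and 2·1^2 − 2·1 + 3 = 3.
Assume L_k = 2k^2 − 2k + 3.
Then L_{k+1} = L_k + (4k) = (2k^2 − 2k + 3) + (4k) = 2k^2 + 2k + 3,
and 2·(k+1)^2 − 2·(k+1) + 3 = 2k^2 + 2k + 3.
Hence L_i = 2i^2 − 2i + 3 for every i ≥ 1, by induction.

L_i = 2i^2 − 2i + 3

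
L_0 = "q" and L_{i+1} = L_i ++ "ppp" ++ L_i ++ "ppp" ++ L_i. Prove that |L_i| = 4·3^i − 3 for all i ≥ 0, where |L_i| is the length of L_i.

Base case: |L_0| = 1, and 4·3^0 − 3 = 1.
Assume |L_m| = 4·3^m − 3.
Then |L_{m+1}| = 3|L_m| + 6 = 3(4·3^m − 3) + 6 = 4·3^{m+1} − 9 + 6 = 4·3^{m+1} − 3.
By induction, |L_i| = 4·3^i − 3 for all i ≥ 0.

|L_i| = 4·3^i − 3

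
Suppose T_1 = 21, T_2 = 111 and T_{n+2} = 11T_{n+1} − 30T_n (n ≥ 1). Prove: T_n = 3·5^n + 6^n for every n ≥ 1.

Base cases: T_1 = 21 and 3·5^1 + 6^1 = 21; T_2 = 111 and 3·5^2 + 6^2 = 111.
Assume T_j = 3·5^j + 6^j for all 1 ≤ j ≤ k, where k ≥ 2.
Then T_{k+1} = 11T_k − 30T_{k−1} = 11·(3·5^k + 6^k) − 30·(3·5^{k−1} + 6^{k−1}) = 3·(11·5 − 30)5^{k−1} + (11·6 − 30)6^{k−1} = 75·5^{k−1} + 36·6^{k−1} = 3·5^{k+1} + 6^{k+1}.
This completes the inductive step, so T_n = 3·5^n + 6^n for all n ≥ 1.

T_n = 3·5^n + 6^n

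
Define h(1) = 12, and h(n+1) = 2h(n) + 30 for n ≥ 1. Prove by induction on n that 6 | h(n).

Base case: h(1) = 12 = 6·2, so 6 | h(1).
Assume 6 | h(m), so h(m) = 6t for some integer t.
Then h(m+1) = 2h(m) + 30 = 2·(6t) + 30 = 6(2t + 5), so 6 | h(m+1).
By induction, 6 | h(n) for all n ≥ 1.

6 | h(n)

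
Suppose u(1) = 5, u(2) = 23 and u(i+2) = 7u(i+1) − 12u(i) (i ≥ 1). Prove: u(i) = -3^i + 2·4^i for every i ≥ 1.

Base cases: u(1) = 5 and -3^1 + 2·4^1 = 5; u(2) = 23 and -3^2 + 2·4^2 = 23.
Assume u(j) = -3^j + 2·4^j for all 1 ≤ j ≤ k, where k ≥ 2.
Then u(k+1) = 7u(k) − 12u(k−1) = 7·(-3^k + 2·4^k) − 12·(-3^{k−1} + 2·4^{k−1}) = -(7·3 − 12)3^{k−1} + 2·(7·4 − 12)4^{k−1} = -9·3^{k−1} + 32·4^{k−1} = -3^{k+1} + 2·4^{k+1}.
By strong induction, u(i) = -3^i + 2·4^i for all i ≥ 1.

u(i) = -3^i + 2·4^i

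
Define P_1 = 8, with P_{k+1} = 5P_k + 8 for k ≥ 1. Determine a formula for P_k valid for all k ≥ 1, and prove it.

Claim: P_k = 2·5^k − 2.

Base case: P_1 = 8, and 2·5^1 − 2 = 10 − 2 = 8.
Assume P_m = 2·5^m − 2 for some m ≥ 1.
Then P_{m+1} = 5P_m + 8 = 5·(2·5^m − 2) + 8 = 10·5^m − 10 + 8 = 2·5^{m+1} − 2.
So the formula holds for m+1, and by induction P_k = 2·5^k − 2 for all k ≥ 1.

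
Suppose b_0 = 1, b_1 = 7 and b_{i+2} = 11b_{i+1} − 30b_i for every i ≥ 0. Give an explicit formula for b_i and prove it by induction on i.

Claim: b_i = -5^i + 2·6^i.

Base cases: b_0 = 1 and -5^0 + 2·6^0 = 1; b_1 = 7 and -5^1 + 2·6^1 = 7.
Assume b_j = -5^j + 2·6^j for all 0 ≤ j ≤ m, where m ≥ 1.
Then b_{m+1} = 11b_m − 30b_{m−1} = 11·(-5^m + 2·6^m) − 30·(-5^{m−1} + 2·6^{m−1}) = -(11·5 − 30)5^{m−1} + 2·(11·6 − 30)6^{m−1} = -25·5^{m−1} + 72·6^{m−1} = -5^{m+1} + 2·6^{m+1}.
Hence b_i = -5^i + 2·6^i for every i ≥ 0, by strong induction.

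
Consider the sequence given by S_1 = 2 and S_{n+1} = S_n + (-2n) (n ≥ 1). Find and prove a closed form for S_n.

Claim: S_n = -n^2 + n + 2.

Base case: S_1 = 2, and -1^2 + 1 + 2 = 2.
Assume S_j = -j^2 + j + 2.
Then S_{j+1} = S_j + (-2j) = (-j^2 + j + 2) + (-2j) = -j^2 − j + 2,
and -(j+1)^2 + (j+1) + 2 = -j^2 − j + 2.
Hence S_n = -n^2 + n + 2 for every n ≥ 1, by induction.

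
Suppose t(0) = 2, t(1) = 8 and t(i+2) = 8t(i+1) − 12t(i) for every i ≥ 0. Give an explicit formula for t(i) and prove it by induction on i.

Claim: t(i) = 2^i + 6^i.

Base cases: t(0) = 2 and 2^0 + 6^0 = 2; t(1) = 8 and 2^1 + 6^1 = 8.
Assume t(j) = 2^j + 6^j for all 0 ≤ j ≤ k, where k ≥ 1.
Then t(k+1) = 8t(k) − 12t(k−1) = 8·(2^k + 6^k) − 12·(2^{k−1} + 6^{k−1}) = (8·2 − 12)2^{k−1} + (8·6 − 12)6^{k−1} = 4·2^{k−1} + 36·6^{k−1} = 2^{k+1} + 6^{k+1}.
This completes the inductive step, so t(i) = 2^i + 6^i for all i ≥ 0.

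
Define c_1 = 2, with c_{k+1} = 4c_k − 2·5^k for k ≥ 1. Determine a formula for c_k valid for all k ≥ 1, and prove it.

Claim: c_k = 3·4^k − 2·5^k.

Base case: c_1 = 2, and 3·4^1 − 2·5^1 = 12 − 10 = 2.
Assume c_r = 3·4^r − 2·5^r for some r ≥ 1.
Then c_{r+1} = 4c_r − 2·5^r = 4·(3·4^r − 2·5^r) − 2·5^r = 3·4^{r+1} − 8·5^r − 2·5^r = 3·4^{r+1} − 10·5^r = 3·4^{r+1} − 2·5^{r+1}.
Hence c_k = 3·4^k − 2·5^k for every k ≥ 1, by induction.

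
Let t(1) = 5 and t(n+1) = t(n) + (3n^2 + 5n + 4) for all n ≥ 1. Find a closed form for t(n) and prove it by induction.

Claim: t(n) = n^3 + n^2 + 2n + 1.

Base case: t(1) = 5, and 1^3 + 1^2 + 2·1 + 1 = 5.
Assume t(r) = r^3 + r^2 + 2r + 1.
Then t(r+1) = t(r) + (3r^2 + 5r + 4) = (r^3 + r^2 + 2r + 1) + (3r^2 + 5r + 4) = r^3 + 4r^2 + 7r + 5,
and (r+1)^3 + (r+1)^2 + 2·(r+1) + 1 = r^3 + 4r^2 + 7r + 5.
By induction, t(n) = n^3 + n^2 + 2n + 1 for all n ≥ 1.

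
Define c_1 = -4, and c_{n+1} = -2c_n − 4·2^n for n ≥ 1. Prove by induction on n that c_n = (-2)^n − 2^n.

Base case: c_1 = -4, and (-2)^1 − 2^1 = -2 − 2 = -4.
Assume c_k = (-2)^k − 2^k for some k ≥ 1.
Then c_{k+1} = -2c_k − 4·2^k = -2·((-2)^k − 2^k) − 4·2^k = (-2)^{k+1} + 2·2^k − 4·2^k = (-2)^{k+1} − 2·2^k = (-2)^{k+1} − 2^{k+1}.
Hence c_n = (-2)^n − 2^n for every n ≥ 1, by induction.

c_n = (-2)^n − 2^n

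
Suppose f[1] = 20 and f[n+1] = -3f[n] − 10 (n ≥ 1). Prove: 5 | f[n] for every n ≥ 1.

Base case: f[1] = 20 = 5·4, so 5 | f[1].
Assume 5 | f[m], so f[m] = 5t for some integer t.
Then f[m+1] = -3f[m] − 10 = -3·(5t) − 10 = 5(-3t − 2), so 5 | f[m+1].
Hence 5 | f[n] for every n ≥ 1, by induction.

5 | f[n]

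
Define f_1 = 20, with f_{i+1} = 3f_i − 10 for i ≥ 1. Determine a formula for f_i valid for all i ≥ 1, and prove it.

Claim: f_i = 5·3^i + 5.

Base case: f_1 = 20, and 5·3^1 + 5 = 15 + 5 = 20.
Assume f_r = 5·3^r + 5 for some r ≥ 1.
Then f_{r+1} = 3f_r − 10 = 3·(5·3^r + 5) − 10 = 15·3^r + 15 − 10 = 5·3^{r+1} + 5.
So the formula holds for r+1, and by induction f_i = 5·3^i + 5 for all i ≥ 1.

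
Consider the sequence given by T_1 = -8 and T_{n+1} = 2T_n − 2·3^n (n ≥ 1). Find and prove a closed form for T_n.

Claim: T_n = -2^n − 2·3^n.

Base case: T_1 = -8, and -2^1 − 2·3^1 = -2 − 6 = -8.
Assume T_r = -2^r − 2·3^r for some r ≥ 1.
Then T_{r+1} = 2T_r − 2·3^r = 2·(-2^r − 2·3^r) − 2·3^r = -2^{r+1} − 4·3^r − 2·3^r = -2^{r+1} − 6·3^r = -2^{r+1} − 2·3^{r+1}.
This completes the inductive step, so T_n = -2^n − 2·3^n for all n ≥ 1.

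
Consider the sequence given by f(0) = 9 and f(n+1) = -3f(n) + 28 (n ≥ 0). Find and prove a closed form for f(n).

Claim: f(n) = 2·(-3)^n + 7.

Base case: f(0) = 9, and 2·(-3)^0 + 7 = 2 + 7 = 9.
Assume f(m) = 2·(-3)^m + 7 for some m ≥ 0.
Then f(m+1) = -3f(m) + 28 = -3·(2·(-3)^m + 7) + 28 = -6·(-3)^m − 21 + 28 = 2·(-3)^{m+1} + 7.
This completes the inductive step, so f(n) = 2·(-3)^n + 7 for all n ≥ 0.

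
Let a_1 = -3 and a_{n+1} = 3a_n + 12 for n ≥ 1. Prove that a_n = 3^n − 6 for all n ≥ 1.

Base case: a_1 = -3, and 3^1 − 6 = 3 − 6 = -3.
Assume a_r = 3^r − 6 for some r ≥ 1.
Then a_{r+1} = 3a_r + 12 = 3·(3^r − 6) + 12 = 3^{r+1} − 18 + 12 = 3^{r+1} − 6.
This completes the inductive step, so a_n = 3^n − 6 for all n ≥ 1.

a_n = 3^n − 6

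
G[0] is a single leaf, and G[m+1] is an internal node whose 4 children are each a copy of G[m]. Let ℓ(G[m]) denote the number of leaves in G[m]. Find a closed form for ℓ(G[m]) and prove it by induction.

Claim: ℓ(G[m]) = 4^m.

Base case: ℓ(G[0]) = 1, and 4^0 = 1.
Assume ℓ(G[k]) = 4^k.
Then ℓ(G[k+1]) = 4·ℓ(G[k]) = 4·4^k = 4^{k+1}.
So the formula holds for k+1, and by induction ℓ(G[m]) = 4^m for all m ≥ 0.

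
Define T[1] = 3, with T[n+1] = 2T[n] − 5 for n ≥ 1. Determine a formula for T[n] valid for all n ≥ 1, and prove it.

Claim: T[n] = -2^n + 5.

Base case: T[1] = 3, and -2^1 + 5 = -2 + 5 = 3.
Assume T[r] = -2^r + 5 for some r ≥ 1.
Then T[r+1] = 2T[r] − 5 = 2·(-2^r + 5) − 5 = -2^{r+1} + 10 − 5 = -2^{r+1} + 5.
So the formula holds for r+1, and by induction T[n] = -2^n + 5 for all n ≥ 1.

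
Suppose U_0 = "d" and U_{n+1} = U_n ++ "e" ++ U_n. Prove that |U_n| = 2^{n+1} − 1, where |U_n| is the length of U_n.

Base case: |U_0| = 1, and 2^{0+1} − 1 = 1.
Assume |U_m| = 2^{m+1} − 1.
Then |U_{m+1}| = |U_m| + 1 + |U_m| = 2|U_m| + 1 = 2(2^{m+1} − 1) + 1 = 2^{m+2} − 2 + 1 = 2^{m+2} − 1.
Hence |U_n| = 2^{n+1} − 1 for every n ≥ 0, by induction.

|U_n| = 2^{n+1} − 1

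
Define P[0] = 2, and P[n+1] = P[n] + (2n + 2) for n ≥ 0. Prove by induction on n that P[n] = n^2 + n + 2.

Base case: P[0] = 2, and 0^2 + 0 + 2 = 2.
Assume P[j] = j^2 + j + 2.
Then P[j+1] = P[j] + (2j + 2) = (j^2 + j + 2) + (2j + 2) = j^2 + 3j + 4,
and (j+1)^2 + (j+1) + 2 = j^2 + 3j + 4.
This completes the inductive step, so P[n] = n^2 + n + 2 for all n ≥ 0.

P[n] = n^2 + n + 2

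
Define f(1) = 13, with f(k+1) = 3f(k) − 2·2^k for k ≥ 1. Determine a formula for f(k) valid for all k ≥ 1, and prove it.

Claim: f(k) = 3·3^k + 2·2^k.

Base case: f(1) = 13, and 3·3^1 + 2·2^1 = 9 + 4 = 13.
Assume f(r) = 3·3^r + 2·2^r for some r ≥ 1.
Then f(r+1) = 3f(r) − 2·2^r = 3·(3·3^r + 2·2^r) − 2·2^r = 3·3^{r+1} + 6·2^r − 2·2^r = 3·3^{r+1} + 4·2^r = 3·3^{r+1} + 2·2^{r+1}.
So the formula holds for r+1, and by induction f(k) = 3·3^k + 2·2^k for all k ≥ 1.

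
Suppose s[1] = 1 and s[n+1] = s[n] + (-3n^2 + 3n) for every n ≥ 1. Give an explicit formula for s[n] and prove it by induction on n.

Claim: s[n] = -n^3 + 3n^2 − 2n + 1.

Base case: s[1] = 1, and -1^3 + 3·1^2 − 2·1 + 1 = 1.
Assume s[j] = -j^3 + 3j^2 − 2j + 1.
Then s[j+1] = s[j] + (-3j^2 + 3j) = (-j^3 + 3j^2 − 2j + 1) + (-3j^2 + 3j) = -j^3 + j + 1,
and -(j+1)^3 + 3·(j+1)^2 − 2·(j+1) + 1 = -j^3 + j + 1.
This completes the inductive step, so s[n] = -n^3 + 3n^2 − 2n + 1 for all n ≥ 1.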